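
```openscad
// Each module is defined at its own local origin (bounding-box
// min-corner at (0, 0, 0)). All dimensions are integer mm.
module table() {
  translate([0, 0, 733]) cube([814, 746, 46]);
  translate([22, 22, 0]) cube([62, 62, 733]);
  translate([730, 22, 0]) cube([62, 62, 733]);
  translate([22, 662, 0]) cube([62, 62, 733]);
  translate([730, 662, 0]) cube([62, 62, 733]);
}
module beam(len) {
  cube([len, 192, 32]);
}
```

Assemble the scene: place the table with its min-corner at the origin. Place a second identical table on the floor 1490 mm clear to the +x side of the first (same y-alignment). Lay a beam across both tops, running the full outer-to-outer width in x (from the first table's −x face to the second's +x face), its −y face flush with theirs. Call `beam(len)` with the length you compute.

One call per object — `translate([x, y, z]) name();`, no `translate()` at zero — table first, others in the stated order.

table();
translate([2304, 0, 0]) table();
translate([0, 0, 779]) beam(3118);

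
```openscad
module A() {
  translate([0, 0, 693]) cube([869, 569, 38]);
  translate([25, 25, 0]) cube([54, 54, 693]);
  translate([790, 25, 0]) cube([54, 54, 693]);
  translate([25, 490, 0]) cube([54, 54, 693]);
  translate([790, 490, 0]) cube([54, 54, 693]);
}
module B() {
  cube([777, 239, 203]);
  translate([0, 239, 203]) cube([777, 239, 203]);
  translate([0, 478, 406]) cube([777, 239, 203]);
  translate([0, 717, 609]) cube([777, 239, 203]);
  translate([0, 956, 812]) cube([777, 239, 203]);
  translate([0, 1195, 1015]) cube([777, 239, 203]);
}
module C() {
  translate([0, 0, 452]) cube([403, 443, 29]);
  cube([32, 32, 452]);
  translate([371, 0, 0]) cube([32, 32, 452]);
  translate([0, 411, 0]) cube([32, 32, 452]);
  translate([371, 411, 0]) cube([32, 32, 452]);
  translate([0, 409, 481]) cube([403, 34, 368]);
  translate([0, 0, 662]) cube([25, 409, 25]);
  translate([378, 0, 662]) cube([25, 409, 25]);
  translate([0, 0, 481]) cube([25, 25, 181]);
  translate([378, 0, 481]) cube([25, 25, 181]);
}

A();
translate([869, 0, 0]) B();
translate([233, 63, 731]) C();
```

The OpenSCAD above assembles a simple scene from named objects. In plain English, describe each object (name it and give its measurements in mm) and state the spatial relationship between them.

A is a table: top 869 mm (x) × 569 mm (y), 38 mm thick, upper face at z = 731 mm, on four 54×54 mm square legs, each inset 25 mm from the nearest pair of top edges, running from z = 0 to the bottom of the top.

B is a run of 6 identical solid stair steps. Each tread is 777×239 mm and each step block is 203 mm high. Step 1 rests on the floor; step k is offset from step 1 by (k−1)×239 mm in y and (k−1)×203 mm in z.

C is a chair: 403×443 mm seat, 29 mm thick, top at z = 481 mm, on four 32 mm square corner legs flush with the seat edges. A 34 mm thick backrest slab spans the full seat width, extending 368 mm above the seat top, its back face flush with the seat's +y edge. Two armrests of 25×25 mm section run along each side from the seat's front edge to the front of the backrest, top faces 206 mm above the seat top and outer faces flush with the seat's x-edges; a 25×25 mm post under the front of each armrest stands on the seat at the front corner.

The staircase is against the table's +x side, with their −y faces flush. The chair is on top of the table, centred.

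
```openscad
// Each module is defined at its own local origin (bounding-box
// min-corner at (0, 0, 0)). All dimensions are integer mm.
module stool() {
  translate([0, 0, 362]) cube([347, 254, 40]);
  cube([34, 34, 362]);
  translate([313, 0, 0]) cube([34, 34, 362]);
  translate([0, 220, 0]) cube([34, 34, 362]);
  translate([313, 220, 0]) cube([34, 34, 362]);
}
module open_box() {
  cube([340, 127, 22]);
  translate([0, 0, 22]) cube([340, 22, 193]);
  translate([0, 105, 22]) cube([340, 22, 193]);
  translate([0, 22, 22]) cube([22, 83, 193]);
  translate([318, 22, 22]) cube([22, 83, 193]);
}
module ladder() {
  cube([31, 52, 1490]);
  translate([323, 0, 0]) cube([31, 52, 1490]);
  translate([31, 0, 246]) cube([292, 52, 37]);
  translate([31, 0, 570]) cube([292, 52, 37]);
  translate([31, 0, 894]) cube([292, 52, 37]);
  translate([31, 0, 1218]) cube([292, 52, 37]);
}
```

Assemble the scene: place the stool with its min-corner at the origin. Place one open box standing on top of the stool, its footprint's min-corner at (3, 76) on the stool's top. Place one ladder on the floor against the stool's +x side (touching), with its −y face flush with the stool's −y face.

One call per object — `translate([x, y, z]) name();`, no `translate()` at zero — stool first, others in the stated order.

stool();
translate([3, 76, 402]) open_box();
translate([347, 0, 0]) ladder();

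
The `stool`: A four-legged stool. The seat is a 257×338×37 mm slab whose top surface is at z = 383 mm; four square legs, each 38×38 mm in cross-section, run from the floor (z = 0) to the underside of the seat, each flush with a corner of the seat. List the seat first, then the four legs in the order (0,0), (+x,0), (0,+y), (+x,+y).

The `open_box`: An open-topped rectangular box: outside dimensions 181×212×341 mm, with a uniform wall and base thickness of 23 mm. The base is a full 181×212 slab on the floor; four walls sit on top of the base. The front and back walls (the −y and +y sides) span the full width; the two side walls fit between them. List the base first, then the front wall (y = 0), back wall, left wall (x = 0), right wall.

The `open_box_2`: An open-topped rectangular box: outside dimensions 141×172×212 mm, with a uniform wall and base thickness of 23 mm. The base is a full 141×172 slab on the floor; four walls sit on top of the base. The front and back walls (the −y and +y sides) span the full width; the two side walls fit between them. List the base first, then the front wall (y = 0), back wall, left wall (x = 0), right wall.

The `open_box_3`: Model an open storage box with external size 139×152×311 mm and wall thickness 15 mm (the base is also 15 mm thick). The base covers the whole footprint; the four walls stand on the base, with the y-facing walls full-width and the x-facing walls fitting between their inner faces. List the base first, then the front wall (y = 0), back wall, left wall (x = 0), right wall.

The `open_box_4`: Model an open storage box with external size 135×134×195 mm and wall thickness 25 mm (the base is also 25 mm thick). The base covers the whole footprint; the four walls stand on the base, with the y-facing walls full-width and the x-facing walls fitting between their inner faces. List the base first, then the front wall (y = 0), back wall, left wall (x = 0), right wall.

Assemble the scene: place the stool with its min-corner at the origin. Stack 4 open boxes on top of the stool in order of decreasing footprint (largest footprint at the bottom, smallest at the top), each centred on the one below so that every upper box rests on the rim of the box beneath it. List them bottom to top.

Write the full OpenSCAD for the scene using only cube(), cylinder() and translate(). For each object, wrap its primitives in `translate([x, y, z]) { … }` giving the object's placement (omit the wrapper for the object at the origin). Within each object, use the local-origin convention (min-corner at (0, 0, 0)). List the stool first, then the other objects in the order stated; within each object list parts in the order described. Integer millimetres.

translate([0, 0, 346]) cube([257, 338, 37]);
cube([38, 38, 346]);
translate([219, 0, 0]) cube([38, 38, 346]);
translate([0, 300, 0]) cube([38, 38, 346]);
translate([219, 300, 0]) cube([38, 38, 346]);
translate([38, 63, 383]) {
  cube([181, 212, 23]);
  translate([0, 0, 23]) cube([181, 23, 318]);
  translate([0, 189, 23]) cube([181, 23, 318]);
  translate([0, 23, 23]) cube([23, 166, 318]);
  translate([158, 23, 23]) cube([23, 166, 318]);
}
translate([58, 83, 724]) {
  cube([141, 172, 23]);
  translate([0, 0, 23]) cube([141, 23, 189]);
  translate([0, 149, 23]) cube([141, 23, 189]);
  translate([0, 23, 23]) cube([23, 126, 189]);
  translate([118, 23, 23]) cube([23, 126, 189]);
}
translate([59, 93, 936]) {
  cube([139, 152, 15]);
  translate([0, 0, 15]) cube([139, 15, 296]);
  translate([0, 137, 15]) cube([139, 15, 296]);
  translate([0, 15, 15]) cube([15, 122, 296]);
  translate([124, 15, 15]) cube([15, 122, 296]);
}
translate([61, 102, 1247]) {
  cube([135, 134, 25]);
  translate([0, 0, 25]) cube([135, 25, 170]);
  translate([0, 109, 25]) cube([135, 25, 170]);
  translate([0, 25, 25]) cube([25, 84, 170]);
  translate([110, 25, 25]) cube([25, 84, 170]);
}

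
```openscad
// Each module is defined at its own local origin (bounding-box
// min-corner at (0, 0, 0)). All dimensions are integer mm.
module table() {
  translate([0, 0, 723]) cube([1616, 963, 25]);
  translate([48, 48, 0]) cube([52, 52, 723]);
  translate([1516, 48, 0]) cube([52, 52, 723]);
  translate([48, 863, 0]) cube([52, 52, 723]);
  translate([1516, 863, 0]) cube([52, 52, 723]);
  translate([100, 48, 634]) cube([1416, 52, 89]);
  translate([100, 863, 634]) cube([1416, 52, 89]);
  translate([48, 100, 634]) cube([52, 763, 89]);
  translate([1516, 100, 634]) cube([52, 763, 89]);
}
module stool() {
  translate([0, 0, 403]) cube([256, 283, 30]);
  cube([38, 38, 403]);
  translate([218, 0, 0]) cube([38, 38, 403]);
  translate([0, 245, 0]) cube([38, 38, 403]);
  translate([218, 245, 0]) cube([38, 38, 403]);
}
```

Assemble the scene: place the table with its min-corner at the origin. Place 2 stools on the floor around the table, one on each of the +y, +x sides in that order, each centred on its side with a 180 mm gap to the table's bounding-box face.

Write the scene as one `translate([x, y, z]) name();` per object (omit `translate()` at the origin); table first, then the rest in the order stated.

table();
translate([680, 1143, 0]) stool();
translate([1796, 340, 0]) stool();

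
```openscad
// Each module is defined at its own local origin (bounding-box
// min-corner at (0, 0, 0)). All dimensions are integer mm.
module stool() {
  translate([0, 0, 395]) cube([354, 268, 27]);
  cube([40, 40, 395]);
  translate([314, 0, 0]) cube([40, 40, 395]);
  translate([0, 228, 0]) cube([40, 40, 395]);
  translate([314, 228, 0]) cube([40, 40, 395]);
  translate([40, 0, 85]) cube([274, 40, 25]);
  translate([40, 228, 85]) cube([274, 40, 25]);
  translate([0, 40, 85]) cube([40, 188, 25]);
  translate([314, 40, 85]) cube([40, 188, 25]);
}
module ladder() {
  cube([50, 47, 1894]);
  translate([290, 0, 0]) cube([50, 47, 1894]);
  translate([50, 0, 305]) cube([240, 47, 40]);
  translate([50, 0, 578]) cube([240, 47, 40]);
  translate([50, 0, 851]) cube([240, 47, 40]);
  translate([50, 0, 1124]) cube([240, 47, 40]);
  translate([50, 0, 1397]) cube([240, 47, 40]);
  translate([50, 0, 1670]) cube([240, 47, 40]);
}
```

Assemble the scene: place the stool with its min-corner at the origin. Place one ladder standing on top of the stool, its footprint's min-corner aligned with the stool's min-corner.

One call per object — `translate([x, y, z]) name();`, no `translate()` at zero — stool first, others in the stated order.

stool();
translate([0, 0, 422]) ladder();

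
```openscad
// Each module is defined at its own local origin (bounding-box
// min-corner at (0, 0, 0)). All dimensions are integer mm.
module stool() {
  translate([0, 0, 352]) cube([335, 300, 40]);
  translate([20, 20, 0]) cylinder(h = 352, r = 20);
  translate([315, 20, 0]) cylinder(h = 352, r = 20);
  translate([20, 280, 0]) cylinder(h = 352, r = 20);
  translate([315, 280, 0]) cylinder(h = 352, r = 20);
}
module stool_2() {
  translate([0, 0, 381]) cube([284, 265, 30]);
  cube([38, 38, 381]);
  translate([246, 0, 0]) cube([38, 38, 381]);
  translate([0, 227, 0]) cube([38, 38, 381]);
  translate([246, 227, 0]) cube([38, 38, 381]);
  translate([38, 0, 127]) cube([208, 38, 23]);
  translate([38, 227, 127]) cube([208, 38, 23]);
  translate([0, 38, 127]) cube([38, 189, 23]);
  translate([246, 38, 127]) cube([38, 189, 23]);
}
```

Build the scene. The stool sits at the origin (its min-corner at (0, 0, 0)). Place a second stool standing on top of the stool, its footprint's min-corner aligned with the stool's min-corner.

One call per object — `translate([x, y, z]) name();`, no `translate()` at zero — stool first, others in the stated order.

stool();
translate([0, 0, 392]) stool_2();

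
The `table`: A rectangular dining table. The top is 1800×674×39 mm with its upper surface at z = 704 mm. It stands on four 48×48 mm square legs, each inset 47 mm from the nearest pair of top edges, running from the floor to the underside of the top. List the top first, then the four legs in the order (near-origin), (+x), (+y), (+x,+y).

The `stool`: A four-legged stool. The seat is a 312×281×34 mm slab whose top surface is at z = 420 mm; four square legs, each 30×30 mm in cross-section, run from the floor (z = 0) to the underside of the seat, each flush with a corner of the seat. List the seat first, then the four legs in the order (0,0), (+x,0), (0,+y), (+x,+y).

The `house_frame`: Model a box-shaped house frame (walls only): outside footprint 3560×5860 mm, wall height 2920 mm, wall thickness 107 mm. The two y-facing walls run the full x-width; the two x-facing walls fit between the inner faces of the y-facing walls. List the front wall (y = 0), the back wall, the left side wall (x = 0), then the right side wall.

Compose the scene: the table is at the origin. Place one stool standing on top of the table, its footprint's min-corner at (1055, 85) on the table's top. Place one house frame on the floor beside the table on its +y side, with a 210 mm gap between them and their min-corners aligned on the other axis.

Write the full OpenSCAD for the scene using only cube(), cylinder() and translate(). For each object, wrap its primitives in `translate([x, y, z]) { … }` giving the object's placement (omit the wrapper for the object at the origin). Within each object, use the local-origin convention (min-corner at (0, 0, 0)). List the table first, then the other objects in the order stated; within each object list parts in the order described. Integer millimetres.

translate([0, 0, 665]) cube([1800, 674, 39]);
translate([47, 47, 0]) cube([48, 48, 665]);
translate([1705, 47, 0]) cube([48, 48, 665]);
translate([47, 579, 0]) cube([48, 48, 665]);
translate([1705, 579, 0]) cube([48, 48, 665]);
translate([1055, 85, 704]) {
  translate([0, 0, 386]) cube([312, 281, 34]);
  cube([30, 30, 386]);
  translate([282, 0, 0]) cube([30, 30, 386]);
  translate([0, 251, 0]) cube([30, 30, 386]);
  translate([282, 251, 0]) cube([30, 30, 386]);
}
translate([0, 884, 0]) {
  cube([3560, 107, 2920]);
  translate([0, 5753, 0]) cube([3560, 107, 2920]);
  translate([0, 107, 0]) cube([107, 5646, 2920]);
  translate([3453, 107, 0]) cube([107, 5646, 2920]);
}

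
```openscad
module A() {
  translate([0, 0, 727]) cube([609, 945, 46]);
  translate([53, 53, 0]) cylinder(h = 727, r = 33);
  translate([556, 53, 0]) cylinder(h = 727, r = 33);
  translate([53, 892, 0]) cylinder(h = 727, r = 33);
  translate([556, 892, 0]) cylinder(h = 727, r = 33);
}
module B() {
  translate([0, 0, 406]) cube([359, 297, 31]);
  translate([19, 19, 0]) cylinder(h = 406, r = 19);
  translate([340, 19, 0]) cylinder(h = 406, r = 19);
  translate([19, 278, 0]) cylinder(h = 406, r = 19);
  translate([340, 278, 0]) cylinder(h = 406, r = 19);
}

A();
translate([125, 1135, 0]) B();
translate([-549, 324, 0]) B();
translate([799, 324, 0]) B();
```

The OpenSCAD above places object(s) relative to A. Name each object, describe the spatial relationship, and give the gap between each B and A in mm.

Each stool's nearest face is 190 mm from the table's bounding box.

A is a table. B is a stool. Three stools sit around the table at the +y, −x, +x sides. The gap between each stool and the table is 190 mm.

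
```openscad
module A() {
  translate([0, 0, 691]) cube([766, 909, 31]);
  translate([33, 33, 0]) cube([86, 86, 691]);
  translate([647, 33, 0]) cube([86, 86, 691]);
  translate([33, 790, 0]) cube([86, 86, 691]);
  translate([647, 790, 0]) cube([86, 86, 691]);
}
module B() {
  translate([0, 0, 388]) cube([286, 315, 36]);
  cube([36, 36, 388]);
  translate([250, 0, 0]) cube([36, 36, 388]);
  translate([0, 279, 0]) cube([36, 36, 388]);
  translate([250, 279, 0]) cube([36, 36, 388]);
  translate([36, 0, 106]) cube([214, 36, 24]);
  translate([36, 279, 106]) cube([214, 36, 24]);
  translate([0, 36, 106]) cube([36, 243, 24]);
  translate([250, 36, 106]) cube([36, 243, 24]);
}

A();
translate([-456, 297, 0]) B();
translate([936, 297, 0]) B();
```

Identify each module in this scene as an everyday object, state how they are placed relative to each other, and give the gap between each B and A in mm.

A is a table. B is a stool. Two stools sit around the table at the −x, +x sides. The gap between each stool and the table is 170 mm.

Each stool's nearest face is 170 mm from the table's bounding box.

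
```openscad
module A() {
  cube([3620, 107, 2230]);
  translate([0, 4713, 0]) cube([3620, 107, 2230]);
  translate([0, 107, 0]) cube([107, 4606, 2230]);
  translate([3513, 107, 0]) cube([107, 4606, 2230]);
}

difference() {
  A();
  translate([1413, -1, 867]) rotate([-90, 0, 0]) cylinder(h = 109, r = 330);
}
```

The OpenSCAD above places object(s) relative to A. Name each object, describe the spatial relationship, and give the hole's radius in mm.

The subtracted cylinder has r = 330 mm.

A is a house frame. The house frame has a circular hole through its front wall. The hole's radius is 330 mm.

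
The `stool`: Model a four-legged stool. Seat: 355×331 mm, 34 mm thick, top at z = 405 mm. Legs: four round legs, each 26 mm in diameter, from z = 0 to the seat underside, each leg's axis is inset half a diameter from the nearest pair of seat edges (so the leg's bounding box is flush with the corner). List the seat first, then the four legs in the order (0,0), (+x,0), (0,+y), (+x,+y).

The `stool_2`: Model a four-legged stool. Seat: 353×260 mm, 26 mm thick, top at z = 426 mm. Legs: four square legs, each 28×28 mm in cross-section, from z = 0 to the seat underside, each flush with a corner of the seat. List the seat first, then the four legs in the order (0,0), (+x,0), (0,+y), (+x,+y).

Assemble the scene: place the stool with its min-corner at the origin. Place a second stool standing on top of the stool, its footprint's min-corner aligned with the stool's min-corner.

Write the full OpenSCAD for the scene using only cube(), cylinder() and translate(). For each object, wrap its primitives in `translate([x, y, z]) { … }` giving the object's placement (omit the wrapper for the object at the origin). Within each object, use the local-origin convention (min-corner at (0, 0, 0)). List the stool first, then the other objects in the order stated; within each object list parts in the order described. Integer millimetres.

translate([0, 0, 371]) cube([355, 331, 34]);
translate([13, 13, 0]) cylinder(h = 371, r = 13);
translate([342, 13, 0]) cylinder(h = 371, r = 13);
translate([13, 318, 0]) cylinder(h = 371, r = 13);
translate([342, 318, 0]) cylinder(h = 371, r = 13);
translate([0, 0, 405]) {
  translate([0, 0, 400]) cube([353, 260, 26]);
  cube([28, 28, 400]);
  translate([325, 0, 0]) cube([28, 28, 400]);
  translate([0, 232, 0]) cube([28, 28, 400]);
  translate([325, 232, 0]) cube([28, 28, 400]);
}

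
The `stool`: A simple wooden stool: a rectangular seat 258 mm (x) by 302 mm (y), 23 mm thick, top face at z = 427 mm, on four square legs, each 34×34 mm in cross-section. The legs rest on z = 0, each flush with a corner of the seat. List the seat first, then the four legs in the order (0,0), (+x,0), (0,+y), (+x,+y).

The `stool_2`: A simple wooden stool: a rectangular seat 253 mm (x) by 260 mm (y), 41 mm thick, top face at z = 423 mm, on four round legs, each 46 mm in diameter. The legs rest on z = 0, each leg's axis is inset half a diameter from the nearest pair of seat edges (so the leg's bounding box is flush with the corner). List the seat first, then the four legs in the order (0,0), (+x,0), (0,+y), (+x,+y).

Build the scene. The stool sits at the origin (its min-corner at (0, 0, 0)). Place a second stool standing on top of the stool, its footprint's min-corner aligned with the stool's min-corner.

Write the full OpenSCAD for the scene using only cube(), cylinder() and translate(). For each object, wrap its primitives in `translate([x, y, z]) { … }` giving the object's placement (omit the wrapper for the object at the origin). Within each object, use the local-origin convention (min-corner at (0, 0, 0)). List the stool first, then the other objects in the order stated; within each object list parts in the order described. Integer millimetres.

translate([0, 0, 404]) cube([258, 302, 23]);
cube([34, 34, 404]);
translate([224, 0, 0]) cube([34, 34, 404]);
translate([0, 268, 0]) cube([34, 34, 404]);
translate([224, 268, 0]) cube([34, 34, 404]);
translate([0, 0, 427]) {
  translate([0, 0, 382]) cube([253, 260, 41]);
  translate([23, 23, 0]) cylinder(h = 382, r = 23);
  translate([230, 23, 0]) cylinder(h = 382, r = 23);
  translate([23, 237, 0]) cylinder(h = 382, r = 23);
  translate([230, 237, 0]) cylinder(h = 382, r = 23);
}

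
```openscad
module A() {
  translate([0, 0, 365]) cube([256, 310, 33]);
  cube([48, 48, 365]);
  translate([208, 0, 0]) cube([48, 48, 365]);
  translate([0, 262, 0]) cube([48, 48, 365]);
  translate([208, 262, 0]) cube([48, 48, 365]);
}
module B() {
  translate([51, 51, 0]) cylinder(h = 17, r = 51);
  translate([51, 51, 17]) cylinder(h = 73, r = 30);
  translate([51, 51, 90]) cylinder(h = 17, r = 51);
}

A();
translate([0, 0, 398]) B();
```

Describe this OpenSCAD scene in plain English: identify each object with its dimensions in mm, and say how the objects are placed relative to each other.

A is a four-legged stool. The seat is 256×310 mm, 33 mm thick, top at z = 398 mm. It stands on four square legs, each 48×48 mm in cross-section, from z = 0 to the seat underside, each flush with a corner of the seat.

B is a spool: two coaxial disc flanges of radius 51 mm and thickness 17 mm, joined by a core cylinder of radius 30 mm and height 73 mm. The lower flange rests on z = 0 and the three cylinders share a vertical axis.

The spool is on top of the stool.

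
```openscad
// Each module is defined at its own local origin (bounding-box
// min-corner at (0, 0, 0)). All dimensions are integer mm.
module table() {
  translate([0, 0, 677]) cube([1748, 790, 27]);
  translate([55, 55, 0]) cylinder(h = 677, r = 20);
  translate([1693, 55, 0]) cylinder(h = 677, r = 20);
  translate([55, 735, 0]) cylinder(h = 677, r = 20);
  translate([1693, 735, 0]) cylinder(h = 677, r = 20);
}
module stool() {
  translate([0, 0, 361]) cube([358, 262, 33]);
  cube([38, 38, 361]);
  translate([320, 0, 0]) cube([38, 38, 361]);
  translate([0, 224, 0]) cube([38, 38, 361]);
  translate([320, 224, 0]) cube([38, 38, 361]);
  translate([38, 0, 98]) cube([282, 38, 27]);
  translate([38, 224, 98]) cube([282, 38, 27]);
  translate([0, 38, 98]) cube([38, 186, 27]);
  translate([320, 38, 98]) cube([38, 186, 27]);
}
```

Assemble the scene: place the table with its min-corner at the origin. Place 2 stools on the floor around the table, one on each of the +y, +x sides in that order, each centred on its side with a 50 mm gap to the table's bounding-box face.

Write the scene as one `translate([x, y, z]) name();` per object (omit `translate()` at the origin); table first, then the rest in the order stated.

table();
translate([695, 840, 0]) stool();
translate([1798, 264, 0]) stool();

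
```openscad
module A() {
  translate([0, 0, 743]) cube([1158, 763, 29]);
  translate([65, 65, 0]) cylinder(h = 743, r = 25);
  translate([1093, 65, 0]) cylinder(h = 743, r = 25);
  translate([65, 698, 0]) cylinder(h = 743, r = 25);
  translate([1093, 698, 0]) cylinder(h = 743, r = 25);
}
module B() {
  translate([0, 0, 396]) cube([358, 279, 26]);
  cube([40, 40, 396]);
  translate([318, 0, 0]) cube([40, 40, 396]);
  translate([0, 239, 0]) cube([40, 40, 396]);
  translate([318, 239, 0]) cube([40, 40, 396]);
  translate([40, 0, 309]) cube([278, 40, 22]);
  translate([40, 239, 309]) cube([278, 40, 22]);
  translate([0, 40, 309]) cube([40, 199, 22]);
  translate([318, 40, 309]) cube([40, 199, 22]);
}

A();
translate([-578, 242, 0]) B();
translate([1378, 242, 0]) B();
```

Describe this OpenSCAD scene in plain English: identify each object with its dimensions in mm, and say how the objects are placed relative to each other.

A is a rectangular dining table. The top is 1158×763×29 mm with its upper surface at z = 772 mm. It stands on four round legs of 50 mm diameter, each leg's bounding box inset 40 mm from the nearest pair of top edges, running from the floor to the underside of the top.

B is a simple wooden stool: a rectangular seat 358 mm (x) by 279 mm (y), 26 mm thick, top face at z = 422 mm, on four square legs, each 40×40 mm in cross-section. The legs rest on z = 0, each flush with a corner of the seat. Four stretchers, 40 mm wide and 22 mm tall, connect adjacent legs with their undersides at z = 309 mm, each running between the inner faces of the legs it joins and aligned with the legs' outer faces on the other axis.

Two stools sit around the table at the −x, +x sides.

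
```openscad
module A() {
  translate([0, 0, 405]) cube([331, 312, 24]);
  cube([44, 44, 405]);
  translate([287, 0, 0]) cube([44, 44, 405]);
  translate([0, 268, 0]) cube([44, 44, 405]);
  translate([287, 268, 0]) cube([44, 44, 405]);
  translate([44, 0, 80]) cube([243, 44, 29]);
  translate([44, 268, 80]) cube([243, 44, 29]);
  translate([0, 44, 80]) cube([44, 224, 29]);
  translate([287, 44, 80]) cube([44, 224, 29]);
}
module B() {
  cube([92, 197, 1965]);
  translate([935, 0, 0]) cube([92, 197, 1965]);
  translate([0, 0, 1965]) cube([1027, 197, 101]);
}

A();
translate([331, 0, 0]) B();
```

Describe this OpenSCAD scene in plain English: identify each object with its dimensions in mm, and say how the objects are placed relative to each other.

A is a four-legged stool. The seat is a 331×312×24 mm slab whose top surface is at z = 429 mm; four square legs, each 44×44 mm in cross-section, run from the floor (z = 0) to the underside of the seat, each flush with a corner of the seat. Four stretchers, 44 mm wide and 29 mm tall, connect adjacent legs with their undersides at z = 80 mm, each running between the inner faces of the legs it joins and aligned with the legs' outer faces on the other axis.

B is a rectangular door frame: two vertical jambs of 92×197 mm section, 1965 mm tall, with a clear opening 843 mm wide between their inner faces. A header 101 mm tall and 197 mm deep lies on top of the jambs and spans the full outside width.

The door frame is against the stool's +x side, with their −y faces flush.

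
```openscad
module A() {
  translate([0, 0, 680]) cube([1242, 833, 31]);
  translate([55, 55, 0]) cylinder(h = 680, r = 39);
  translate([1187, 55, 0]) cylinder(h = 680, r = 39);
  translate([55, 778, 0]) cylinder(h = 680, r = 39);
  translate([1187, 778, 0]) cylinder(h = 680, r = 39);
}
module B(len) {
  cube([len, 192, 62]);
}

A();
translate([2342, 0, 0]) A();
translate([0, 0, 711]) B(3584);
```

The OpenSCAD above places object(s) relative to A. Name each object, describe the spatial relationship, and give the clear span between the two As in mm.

Second table starts at x = 2342; first ends at x = 1242; clear span = 2342 − 1242 = 1100 mm.

A is a table. B is a beam. A beam spans the tops of two tables. The clear span between the two tables is 1100 mm.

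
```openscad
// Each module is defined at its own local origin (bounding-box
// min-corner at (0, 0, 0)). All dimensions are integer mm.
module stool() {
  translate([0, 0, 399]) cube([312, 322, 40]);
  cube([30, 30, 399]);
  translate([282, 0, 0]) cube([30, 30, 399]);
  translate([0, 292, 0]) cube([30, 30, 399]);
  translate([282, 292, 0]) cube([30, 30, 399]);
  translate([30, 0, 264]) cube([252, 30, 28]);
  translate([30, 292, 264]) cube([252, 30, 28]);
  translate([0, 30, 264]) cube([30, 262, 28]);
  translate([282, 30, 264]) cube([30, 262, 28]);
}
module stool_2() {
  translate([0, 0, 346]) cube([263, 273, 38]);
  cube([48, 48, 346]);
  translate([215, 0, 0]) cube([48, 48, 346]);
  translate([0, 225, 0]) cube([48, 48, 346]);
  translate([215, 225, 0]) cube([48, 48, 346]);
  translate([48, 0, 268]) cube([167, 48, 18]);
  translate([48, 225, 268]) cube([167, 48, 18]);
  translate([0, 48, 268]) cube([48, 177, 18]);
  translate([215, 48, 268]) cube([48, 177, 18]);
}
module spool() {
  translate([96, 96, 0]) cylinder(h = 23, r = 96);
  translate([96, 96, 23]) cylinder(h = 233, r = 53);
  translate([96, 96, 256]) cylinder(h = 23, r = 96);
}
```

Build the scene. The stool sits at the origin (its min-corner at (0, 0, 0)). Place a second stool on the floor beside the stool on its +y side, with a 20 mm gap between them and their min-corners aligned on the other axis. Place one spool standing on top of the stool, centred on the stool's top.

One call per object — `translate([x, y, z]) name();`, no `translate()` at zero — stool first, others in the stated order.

stool();
translate([0, 342, 0]) stool_2();
translate([60, 65, 439]) spool();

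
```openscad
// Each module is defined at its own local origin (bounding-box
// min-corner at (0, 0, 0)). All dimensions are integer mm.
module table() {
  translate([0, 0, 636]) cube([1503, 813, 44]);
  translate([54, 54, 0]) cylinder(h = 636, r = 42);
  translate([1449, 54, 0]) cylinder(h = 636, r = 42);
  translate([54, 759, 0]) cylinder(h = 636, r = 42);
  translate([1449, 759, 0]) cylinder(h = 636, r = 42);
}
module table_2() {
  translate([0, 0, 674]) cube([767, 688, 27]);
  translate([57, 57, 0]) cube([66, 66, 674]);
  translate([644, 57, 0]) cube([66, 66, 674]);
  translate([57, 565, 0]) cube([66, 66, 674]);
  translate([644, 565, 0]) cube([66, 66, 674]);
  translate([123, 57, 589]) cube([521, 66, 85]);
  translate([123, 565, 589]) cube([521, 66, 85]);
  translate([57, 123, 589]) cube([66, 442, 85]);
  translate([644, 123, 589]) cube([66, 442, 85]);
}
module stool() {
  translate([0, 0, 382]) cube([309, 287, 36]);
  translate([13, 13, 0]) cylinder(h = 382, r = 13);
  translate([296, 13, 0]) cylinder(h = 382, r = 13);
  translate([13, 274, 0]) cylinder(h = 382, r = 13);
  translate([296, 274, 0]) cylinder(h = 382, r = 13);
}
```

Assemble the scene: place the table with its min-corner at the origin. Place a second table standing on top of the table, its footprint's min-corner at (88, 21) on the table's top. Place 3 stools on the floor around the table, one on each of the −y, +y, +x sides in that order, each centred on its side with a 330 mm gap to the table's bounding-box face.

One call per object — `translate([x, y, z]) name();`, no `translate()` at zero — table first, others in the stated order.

table();
translate([88, 21, 680]) table_2();
translate([597, -617, 0]) stool();
translate([597, 1143, 0]) stool();
translate([1833, 263, 0]) stool();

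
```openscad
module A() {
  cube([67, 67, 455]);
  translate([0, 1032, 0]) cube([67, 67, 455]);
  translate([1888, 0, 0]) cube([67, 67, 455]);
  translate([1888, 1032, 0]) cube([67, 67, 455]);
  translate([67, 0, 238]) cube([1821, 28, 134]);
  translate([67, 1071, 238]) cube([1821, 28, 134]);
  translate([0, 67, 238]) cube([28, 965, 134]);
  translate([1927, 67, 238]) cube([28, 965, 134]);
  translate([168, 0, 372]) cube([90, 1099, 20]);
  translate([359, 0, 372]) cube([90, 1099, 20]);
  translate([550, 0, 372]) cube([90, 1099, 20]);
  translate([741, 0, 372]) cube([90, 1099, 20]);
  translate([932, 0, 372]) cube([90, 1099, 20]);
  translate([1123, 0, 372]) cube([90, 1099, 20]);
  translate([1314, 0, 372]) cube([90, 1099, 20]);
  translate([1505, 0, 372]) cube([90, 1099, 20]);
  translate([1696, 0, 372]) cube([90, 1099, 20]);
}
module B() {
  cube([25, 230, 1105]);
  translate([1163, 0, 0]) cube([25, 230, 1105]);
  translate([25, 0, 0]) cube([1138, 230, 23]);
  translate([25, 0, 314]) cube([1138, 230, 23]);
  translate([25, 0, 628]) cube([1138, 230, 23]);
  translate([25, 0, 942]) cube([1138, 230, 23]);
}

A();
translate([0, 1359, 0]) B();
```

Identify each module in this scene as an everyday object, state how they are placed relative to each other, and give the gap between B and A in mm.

The bookshelf's nearest face is 260 mm from the bed frame's +y face.

A is a bed frame. B is a bookshelf. The bookshelf is on the floor beside the bed frame on its +y side. The gap between the bookshelf and the bed frame is 260 mm.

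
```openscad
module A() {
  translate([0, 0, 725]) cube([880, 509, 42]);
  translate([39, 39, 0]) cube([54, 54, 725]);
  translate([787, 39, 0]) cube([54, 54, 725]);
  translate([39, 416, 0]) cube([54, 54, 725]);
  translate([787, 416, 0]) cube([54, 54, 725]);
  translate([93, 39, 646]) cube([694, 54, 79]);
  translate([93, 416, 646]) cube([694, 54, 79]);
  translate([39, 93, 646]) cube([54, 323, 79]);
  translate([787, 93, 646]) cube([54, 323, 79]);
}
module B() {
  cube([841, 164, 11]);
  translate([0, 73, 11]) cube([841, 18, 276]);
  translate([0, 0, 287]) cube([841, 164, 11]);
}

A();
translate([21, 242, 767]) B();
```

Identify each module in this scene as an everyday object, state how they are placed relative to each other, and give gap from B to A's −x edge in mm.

The I-beam's min-x is at 21; the table's min-x is 0; gap = 21 mm.

A is a table. B is an I-beam. The I-beam is on top of the table. The gap from the I-beam to the table's −x edge is 21 mm.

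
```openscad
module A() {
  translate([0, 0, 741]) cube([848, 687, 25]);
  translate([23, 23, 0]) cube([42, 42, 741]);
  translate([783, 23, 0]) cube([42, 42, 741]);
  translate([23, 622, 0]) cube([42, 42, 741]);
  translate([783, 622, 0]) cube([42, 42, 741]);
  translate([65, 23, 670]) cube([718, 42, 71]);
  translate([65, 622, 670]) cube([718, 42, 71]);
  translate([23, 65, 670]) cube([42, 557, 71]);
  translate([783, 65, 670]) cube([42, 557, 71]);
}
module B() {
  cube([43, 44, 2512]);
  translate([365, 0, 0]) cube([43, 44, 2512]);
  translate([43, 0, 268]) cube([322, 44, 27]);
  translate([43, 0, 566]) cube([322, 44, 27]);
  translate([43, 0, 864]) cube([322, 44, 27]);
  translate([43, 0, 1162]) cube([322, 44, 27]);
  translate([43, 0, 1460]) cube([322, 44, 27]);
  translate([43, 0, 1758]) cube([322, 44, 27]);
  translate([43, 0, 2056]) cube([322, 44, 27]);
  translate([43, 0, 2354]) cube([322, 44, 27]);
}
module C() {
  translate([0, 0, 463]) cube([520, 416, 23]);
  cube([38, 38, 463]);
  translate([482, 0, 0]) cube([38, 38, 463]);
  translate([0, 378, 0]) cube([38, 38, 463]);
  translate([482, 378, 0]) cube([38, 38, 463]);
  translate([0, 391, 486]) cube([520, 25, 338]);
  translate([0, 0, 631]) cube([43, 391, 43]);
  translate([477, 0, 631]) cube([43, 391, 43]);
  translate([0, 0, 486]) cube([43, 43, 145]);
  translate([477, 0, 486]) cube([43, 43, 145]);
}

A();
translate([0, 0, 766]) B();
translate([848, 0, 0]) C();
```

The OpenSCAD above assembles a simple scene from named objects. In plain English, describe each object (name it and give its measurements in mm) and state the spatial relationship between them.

A is a rectangular dining table. The top is 848×687×25 mm with its upper surface at z = 766 mm. It stands on four 42×42 mm square legs, each inset 23 mm from the nearest pair of top edges, running from the floor to the underside of the top. Four apron rails, 42 mm thick and 71 mm tall, run between adjacent legs with their top edges flush with the underside of the top and their outer faces flush with the legs' outer faces.

B is a straight ladder. Two 43×44 mm vertical rails, 2512 mm tall, stand 408 mm apart (outside-to-outside) with their front faces coplanar on the −y side. 8 rungs, each 44 mm deep and 27 mm tall, span between the inner faces of the rails, front faces flush with the rails. The lowest rung's underside is at z = 268 mm and rungs are spaced 298 mm apart (underside to underside).

C is a chair: 520×416 mm seat, 23 mm thick, top at z = 486 mm, on four 38 mm square corner legs flush with the seat edges. A 25 mm thick backrest slab spans the full seat width, extending 338 mm above the seat top, its back face flush with the seat's +y edge. Two armrests of 43×43 mm section run along each side from the seat's front edge to the front of the backrest, top faces 188 mm above the seat top and outer faces flush with the seat's x-edges; a 43×43 mm post under the front of each armrest stands on the seat at the front corner.

The ladder is on top of the table. The chair is against the table's +x side, with their −y faces flush.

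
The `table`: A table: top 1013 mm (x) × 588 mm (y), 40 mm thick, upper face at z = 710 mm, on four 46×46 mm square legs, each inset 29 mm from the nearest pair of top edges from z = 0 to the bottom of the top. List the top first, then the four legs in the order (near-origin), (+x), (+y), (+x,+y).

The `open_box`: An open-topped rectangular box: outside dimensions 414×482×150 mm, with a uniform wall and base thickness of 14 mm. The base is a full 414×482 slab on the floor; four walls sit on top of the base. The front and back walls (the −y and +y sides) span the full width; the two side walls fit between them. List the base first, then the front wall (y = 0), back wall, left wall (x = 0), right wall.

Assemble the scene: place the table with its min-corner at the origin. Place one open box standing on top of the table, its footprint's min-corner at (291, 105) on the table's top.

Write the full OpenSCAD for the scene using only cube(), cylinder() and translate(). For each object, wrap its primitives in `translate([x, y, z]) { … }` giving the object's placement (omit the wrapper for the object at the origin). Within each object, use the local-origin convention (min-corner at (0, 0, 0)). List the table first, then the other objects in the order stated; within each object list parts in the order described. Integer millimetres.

translate([0, 0, 670]) cube([1013, 588, 40]);
translate([29, 29, 0]) cube([46, 46, 670]);
translate([938, 29, 0]) cube([46, 46, 670]);
translate([29, 513, 0]) cube([46, 46, 670]);
translate([938, 513, 0]) cube([46, 46, 670]);
translate([291, 105, 710]) {
  cube([414, 482, 14]);
  translate([0, 0, 14]) cube([414, 14, 136]);
  translate([0, 468, 14]) cube([414, 14, 136]);
  translate([0, 14, 14]) cube([14, 454, 136]);
  translate([400, 14, 14]) cube([14, 454, 136]);
}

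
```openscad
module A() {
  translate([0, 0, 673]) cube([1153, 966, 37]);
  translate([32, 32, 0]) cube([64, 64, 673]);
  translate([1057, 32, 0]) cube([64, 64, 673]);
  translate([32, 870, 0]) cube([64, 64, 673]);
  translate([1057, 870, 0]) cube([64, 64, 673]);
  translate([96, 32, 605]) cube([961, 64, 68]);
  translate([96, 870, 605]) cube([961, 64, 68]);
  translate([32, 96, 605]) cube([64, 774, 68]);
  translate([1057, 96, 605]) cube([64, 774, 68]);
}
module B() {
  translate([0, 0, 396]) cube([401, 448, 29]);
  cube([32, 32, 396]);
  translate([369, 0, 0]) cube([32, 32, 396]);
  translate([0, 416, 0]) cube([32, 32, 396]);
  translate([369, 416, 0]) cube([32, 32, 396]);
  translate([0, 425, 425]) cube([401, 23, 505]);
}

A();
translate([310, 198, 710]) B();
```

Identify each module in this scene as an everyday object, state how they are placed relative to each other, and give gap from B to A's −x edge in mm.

The chair's min-x is at 310; the table's min-x is 0; gap = 310 mm.

A is a table. B is a chair. The chair is on top of the table. The gap from the chair to the table's −x edge is 310 mm.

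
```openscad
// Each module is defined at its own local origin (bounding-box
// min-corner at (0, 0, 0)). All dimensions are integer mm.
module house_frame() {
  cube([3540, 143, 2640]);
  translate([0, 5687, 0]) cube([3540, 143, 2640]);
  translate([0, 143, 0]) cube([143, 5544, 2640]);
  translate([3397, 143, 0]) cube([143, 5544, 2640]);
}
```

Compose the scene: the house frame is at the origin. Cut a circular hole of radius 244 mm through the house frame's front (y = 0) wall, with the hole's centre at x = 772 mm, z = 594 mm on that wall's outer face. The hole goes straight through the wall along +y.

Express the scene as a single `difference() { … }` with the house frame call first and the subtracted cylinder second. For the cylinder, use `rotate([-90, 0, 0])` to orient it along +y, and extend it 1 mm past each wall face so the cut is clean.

difference() {
  house_frame();
  translate([772, -1, 594]) rotate([-90, 0, 0]) cylinder(h = 145, r = 244);
}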